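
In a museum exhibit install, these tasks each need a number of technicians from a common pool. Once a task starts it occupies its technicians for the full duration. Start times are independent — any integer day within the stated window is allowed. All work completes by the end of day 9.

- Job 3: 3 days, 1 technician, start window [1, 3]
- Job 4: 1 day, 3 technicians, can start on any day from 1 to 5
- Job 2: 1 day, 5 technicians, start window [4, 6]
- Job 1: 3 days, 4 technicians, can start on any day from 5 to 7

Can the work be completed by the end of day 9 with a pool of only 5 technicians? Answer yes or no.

yes

Schedule Job 3@1, Job 4@1, Job 2@4, Job 1@5: d1:4  d2:1  d3:1  d4:5  d5:4  d6:4  d7:4  d8:0  d9:0 — peak 5 ≤ 5.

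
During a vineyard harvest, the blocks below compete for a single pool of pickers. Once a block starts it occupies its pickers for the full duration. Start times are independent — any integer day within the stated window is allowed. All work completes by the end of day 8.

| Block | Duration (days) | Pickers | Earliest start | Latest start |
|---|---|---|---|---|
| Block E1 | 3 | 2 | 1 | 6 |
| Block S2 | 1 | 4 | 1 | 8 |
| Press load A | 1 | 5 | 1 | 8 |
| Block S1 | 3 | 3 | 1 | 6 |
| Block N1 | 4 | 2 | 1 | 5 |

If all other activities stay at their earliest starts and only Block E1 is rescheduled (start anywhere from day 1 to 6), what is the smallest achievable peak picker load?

Block E1@1: d1:16  d2:7  d3:7  d4:2  d5:0  d6:0  d7:0  d8:0 → peak 16
Block E1@2: d1:14  d2:7  d3:7  d4:4  d5:0  d6:0  d7:0  d8:0 → peak 14
Block E1@3: d1:14  d2:5  d3:7  d4:4  d5:2  d6:0  d7:0  d8:0 → peak 14
Block E1@4: d1:14  d2:5  d3:5  d4:4  d5:2  d6:2  d7:0  d8:0 → peak 14
Block E1@5: d1:14  d2:5  d3:5  d4:2  d5:2  d6:2  d7:2  d8:0 → peak 14
Block E1@6: d1:14  d2:5  d3:5  d4:2  d5:0  d6:2  d7:2  d8:2 → peak 14
Best is Block E1@2, peak 14.

14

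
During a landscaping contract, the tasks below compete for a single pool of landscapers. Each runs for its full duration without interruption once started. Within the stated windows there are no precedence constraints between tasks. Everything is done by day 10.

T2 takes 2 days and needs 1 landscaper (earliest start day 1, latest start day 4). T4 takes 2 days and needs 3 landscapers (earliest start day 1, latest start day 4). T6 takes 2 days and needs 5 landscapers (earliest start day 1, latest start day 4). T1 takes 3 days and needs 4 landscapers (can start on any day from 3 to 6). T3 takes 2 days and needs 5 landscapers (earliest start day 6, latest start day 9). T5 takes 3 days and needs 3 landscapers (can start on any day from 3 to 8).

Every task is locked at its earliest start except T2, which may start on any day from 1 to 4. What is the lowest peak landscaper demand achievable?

8

T2@1: d1:9  d2:9  d3:7  d4:7  d5:7  d6:5  d7:5  d8:0  d9:0  d10:0 → peak 9
T2@2: d1:8  d2:9  d3:8  d4:7  d5:7  d6:5  d7:5  d8:0  d9:0  d10:0 → peak 9
T2@3: d1:8  d2:8  d3:8  d4:8  d5:7  d6:5  d7:5  d8:0  d9:0  d10:0 → peak 8
T2@4: d1:8  d2:8  d3:7  d4:8  d5:8  d6:5  d7:5  d8:0  d9:0  d10:0 → peak 8
Best is T2@3, peak 8.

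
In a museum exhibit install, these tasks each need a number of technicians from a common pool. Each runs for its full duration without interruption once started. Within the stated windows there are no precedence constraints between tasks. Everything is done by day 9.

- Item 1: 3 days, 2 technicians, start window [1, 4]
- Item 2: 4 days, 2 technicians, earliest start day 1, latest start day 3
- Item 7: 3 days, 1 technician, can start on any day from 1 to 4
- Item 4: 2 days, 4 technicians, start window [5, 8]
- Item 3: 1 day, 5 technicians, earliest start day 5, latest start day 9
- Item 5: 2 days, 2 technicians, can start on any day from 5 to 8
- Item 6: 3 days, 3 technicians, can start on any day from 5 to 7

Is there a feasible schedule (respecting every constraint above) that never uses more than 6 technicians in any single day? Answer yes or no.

no

The minimum achievable peak is 7; 6 < 7, so no feasible schedule stays within the cap.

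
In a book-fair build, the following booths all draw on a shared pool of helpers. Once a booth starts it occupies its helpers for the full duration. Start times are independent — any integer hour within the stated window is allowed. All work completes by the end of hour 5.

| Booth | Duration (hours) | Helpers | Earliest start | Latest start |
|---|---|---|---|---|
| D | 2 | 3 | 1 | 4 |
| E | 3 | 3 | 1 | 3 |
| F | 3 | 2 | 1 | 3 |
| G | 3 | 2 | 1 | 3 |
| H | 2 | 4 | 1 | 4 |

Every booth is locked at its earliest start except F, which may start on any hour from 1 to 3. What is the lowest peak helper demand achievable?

12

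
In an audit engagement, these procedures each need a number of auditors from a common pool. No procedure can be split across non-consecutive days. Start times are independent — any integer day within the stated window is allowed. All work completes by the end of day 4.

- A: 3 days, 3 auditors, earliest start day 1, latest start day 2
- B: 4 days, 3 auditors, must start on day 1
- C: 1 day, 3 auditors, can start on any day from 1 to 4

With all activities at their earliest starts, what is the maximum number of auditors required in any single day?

9

Early-start schedule: A@1, B@1, C@1.
Load per day: day 1: 9, day 2: 6, day 3: 6, day 4: 3.
Peak is 9.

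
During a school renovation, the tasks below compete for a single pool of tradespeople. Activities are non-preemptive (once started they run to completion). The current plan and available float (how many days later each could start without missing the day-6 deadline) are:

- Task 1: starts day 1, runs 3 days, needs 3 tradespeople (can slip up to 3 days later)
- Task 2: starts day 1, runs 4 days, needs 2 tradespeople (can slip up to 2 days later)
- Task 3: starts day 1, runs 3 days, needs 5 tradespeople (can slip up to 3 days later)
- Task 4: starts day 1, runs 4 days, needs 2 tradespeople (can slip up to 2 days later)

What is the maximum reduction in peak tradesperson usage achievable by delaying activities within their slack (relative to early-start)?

3

Early-start peak: d1:12  d2:12  d3:12  d4:4  d5:0  d6:0 ⇒ 12.
Leveled (Task 1@1, Task 2@1, Task 3@4, Task 4@1): d1:7  d2:7  d3:7  d4:9  d5:5  d6:5 ⇒ 9.
Reduction 12 − 9 = 3.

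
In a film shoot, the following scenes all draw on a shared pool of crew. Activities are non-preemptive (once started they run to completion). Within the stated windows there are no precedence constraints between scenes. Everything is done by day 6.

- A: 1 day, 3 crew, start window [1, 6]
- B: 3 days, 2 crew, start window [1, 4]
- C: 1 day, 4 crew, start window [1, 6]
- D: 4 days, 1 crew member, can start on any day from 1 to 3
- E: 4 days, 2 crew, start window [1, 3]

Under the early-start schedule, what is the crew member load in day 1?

At early start, day 1 has: A, B, C, D, E.
Demand: 3 + 2 + 4 + 1 + 2 = 12.

12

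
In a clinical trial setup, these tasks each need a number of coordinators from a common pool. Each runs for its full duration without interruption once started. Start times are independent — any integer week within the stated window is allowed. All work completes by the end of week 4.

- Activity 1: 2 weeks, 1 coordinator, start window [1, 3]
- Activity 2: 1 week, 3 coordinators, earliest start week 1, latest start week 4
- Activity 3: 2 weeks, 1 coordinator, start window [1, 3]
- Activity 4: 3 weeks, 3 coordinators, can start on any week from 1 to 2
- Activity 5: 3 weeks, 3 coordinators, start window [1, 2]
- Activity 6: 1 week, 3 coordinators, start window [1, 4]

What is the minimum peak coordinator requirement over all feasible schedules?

Early-start (Activity 1@1, Activity 2@1, Activity 3@1, Activity 4@1, Activity 5@1, Activity 6@1) gives peak 14: w1:14  w2:8  w3:6  w4:0.
Shift Activity 3→3, Activity 5→2, Activity 6→4.
Schedule Activity 1@1, Activity 2@1, Activity 3@3, Activity 4@1, Activity 5@2, Activity 6@4: w1:7  w2:7  w3:7  w4:7 — peak 7.
Total coordinator-weeks = 28 over 4 weeks ⇒ peak ≥ ⌈28/4⌉ = 7, so 7 is optimal.

7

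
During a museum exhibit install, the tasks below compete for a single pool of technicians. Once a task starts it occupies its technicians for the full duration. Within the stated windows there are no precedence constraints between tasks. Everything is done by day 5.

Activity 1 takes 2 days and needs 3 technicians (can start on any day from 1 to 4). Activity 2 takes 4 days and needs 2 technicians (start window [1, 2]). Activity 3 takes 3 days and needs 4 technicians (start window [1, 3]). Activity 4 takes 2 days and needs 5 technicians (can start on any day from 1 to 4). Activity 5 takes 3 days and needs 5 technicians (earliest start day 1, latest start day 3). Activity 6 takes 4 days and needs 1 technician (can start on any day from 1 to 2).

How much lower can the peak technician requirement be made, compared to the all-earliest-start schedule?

8

Early-start peak: d1:20  d2:20  d3:12  d4:3  d5:0 ⇒ 20.
Leveled (Activity 1@1, Activity 2@1, Activity 3@3, Activity 4@1, Activity 5@3, Activity 6@1): d1:11  d2:11  d3:12  d4:12  d5:9 ⇒ 12.
Reduction 20 − 12 = 8.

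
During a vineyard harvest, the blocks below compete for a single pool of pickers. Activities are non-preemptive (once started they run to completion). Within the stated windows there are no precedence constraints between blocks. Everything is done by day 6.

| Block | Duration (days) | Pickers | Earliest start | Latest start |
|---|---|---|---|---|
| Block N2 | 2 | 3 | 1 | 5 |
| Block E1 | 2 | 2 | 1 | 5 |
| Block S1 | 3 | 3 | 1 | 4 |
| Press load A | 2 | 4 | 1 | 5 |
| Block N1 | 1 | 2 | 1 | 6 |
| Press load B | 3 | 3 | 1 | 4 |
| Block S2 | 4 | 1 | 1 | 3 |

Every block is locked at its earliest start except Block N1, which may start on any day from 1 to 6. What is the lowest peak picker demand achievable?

Block N1@1: d1:18  d2:16  d3:7  d4:1  d5:0  d6:0 → peak 18
Block N1@2: d1:16  d2:18  d3:7  d4:1  d5:0  d6:0 → peak 18
Block N1@3: d1:16  d2:16  d3:9  d4:1  d5:0  d6:0 → peak 16
Block N1@4: d1:16  d2:16  d3:7  d4:3  d5:0  d6:0 → peak 16
Block N1@5: d1:16  d2:16  d3:7  d4:1  d5:2  d6:0 → peak 16
Block N1@6: d1:16  d2:16  d3:7  d4:1  d5:0  d6:2 → peak 16
Best is Block N1@3, peak 16.

16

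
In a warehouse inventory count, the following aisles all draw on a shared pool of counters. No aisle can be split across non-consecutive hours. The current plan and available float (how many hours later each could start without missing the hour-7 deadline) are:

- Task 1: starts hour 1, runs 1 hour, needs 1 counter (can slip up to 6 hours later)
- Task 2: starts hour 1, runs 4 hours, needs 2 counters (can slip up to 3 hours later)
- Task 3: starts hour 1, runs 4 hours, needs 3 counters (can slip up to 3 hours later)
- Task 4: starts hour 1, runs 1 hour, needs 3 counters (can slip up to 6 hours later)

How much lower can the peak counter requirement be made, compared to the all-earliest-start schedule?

4

Early-start peak: h1:9  h2:5  h3:5  h4:5  h5:0  h6:0  h7:0 ⇒ 9.
Leveled (Task 1@1, Task 2@1, Task 3@2, Task 4@6): h1:3  h2:5  h3:5  h4:5  h5:3  h6:3  h7:0 ⇒ 5.
Reduction 9 − 5 = 4.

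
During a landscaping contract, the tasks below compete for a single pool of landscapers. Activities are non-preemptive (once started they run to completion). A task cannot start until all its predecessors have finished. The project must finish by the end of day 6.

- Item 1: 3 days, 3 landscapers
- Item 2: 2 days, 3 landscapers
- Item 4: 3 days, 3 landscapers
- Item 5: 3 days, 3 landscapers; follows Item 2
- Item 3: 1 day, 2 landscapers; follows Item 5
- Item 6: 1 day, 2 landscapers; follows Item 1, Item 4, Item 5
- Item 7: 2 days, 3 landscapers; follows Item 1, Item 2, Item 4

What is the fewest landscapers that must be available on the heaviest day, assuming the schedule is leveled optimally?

9

Schedule Item 1@1, Item 2@1, Item 4@1, Item 5@3, Item 3@6, Item 6@6, Item 7@4: d1:9  d2:9  d3:9  d4:6  d5:6  d6:4 — peak 9.
No arrangement of the 5 feasible schedules does better.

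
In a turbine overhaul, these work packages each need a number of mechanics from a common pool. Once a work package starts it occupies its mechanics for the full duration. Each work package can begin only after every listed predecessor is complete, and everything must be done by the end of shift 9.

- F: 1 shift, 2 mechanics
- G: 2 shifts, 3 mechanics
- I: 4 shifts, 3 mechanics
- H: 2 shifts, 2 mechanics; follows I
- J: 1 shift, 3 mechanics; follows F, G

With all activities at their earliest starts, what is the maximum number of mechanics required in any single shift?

Early-start schedule: F@1, G@1, I@1, H@5, J@3.
Load per shift: shift 1: 8, shift 2: 6, shift 3: 6, shift 4: 3, shift 5: 2, shift 6: 2, shift 7: 0, shift 8: 0, shift 9: 0.
Peak is 8.

8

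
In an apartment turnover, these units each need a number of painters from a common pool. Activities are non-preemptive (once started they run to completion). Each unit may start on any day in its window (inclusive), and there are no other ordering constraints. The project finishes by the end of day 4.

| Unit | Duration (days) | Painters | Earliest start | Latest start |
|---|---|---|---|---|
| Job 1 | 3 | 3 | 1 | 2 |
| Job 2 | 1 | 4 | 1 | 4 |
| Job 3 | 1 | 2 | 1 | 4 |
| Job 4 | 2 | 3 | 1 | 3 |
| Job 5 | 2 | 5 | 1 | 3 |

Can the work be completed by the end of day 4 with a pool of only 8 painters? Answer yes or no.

yes

Schedule Job 1@1, Job 2@4, Job 3@3, Job 4@3, Job 5@1: d1:8  d2:8  d3:8  d4:7 — peak 8 ≤ 8.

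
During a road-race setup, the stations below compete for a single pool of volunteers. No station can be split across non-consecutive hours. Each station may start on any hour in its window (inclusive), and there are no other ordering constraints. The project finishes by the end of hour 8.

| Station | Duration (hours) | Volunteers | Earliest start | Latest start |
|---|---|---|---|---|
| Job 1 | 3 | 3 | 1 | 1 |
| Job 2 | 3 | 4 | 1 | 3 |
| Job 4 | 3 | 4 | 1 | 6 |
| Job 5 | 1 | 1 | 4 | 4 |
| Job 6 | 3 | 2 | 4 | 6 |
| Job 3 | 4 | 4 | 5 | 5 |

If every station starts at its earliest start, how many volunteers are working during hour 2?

11

At early start, hour 2 has: Job 1, Job 2, Job 4.
Demand: 3 + 4 + 4 = 11.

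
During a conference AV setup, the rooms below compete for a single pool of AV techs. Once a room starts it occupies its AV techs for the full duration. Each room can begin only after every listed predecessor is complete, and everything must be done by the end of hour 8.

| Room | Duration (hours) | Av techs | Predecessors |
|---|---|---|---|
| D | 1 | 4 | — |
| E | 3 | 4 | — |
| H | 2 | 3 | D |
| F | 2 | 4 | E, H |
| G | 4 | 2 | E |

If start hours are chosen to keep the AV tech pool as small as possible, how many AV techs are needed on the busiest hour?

6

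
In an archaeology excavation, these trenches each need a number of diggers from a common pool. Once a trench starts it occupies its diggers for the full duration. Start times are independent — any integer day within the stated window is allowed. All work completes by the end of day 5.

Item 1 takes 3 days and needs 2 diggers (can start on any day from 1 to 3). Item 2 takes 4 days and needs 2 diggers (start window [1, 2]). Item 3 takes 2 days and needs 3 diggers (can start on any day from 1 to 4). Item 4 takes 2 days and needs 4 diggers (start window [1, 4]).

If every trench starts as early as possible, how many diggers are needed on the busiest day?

Early-start schedule: Item 1@1, Item 2@1, Item 3@1, Item 4@1.
Load per day: day 1: 11, day 2: 11, day 3: 4, day 4: 2, day 5: 0.
Peak is 11.

11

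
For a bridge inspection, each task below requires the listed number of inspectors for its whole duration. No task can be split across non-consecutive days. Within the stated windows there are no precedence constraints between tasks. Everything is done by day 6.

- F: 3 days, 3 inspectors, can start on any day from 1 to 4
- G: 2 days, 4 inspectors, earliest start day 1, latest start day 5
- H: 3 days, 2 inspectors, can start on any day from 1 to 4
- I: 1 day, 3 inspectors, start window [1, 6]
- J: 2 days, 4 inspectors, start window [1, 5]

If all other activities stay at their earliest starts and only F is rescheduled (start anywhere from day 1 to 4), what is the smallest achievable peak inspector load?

F@1: d1:16  d2:13  d3:5  d4:0  d5:0  d6:0 → peak 16
F@2: d1:13  d2:13  d3:5  d4:3  d5:0  d6:0 → peak 13
F@3: d1:13  d2:10  d3:5  d4:3  d5:3  d6:0 → peak 13
F@4: d1:13  d2:10  d3:2  d4:3  d5:3  d6:3 → peak 13
Best is F@2, peak 13.

13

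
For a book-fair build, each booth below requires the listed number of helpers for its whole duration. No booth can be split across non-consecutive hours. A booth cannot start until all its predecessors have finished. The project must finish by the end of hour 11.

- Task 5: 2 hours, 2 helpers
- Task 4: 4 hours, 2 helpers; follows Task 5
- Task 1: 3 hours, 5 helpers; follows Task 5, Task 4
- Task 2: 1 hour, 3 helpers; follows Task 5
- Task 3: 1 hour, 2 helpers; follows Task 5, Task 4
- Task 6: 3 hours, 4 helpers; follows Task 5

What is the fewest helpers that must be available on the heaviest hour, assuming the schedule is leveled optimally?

6

Early-start (Task 5@1, Task 4@3, Task 1@7, Task 2@3, Task 3@7, Task 6@3) gives peak 9: h1:2  h2:2  h3:9  h4:6  h5:6  h6:2  h7:7  h8:5  h9:5  h10:0  h11:0.
Shift Task 3→10, Task 6→4.
Schedule Task 5@1, Task 4@3, Task 1@7, Task 2@3, Task 3@10, Task 6@4: h1:2  h2:2  h3:5  h4:6  h5:6  h6:6  h7:5  h8:5  h9:5  h10:2  h11:0 — peak 6.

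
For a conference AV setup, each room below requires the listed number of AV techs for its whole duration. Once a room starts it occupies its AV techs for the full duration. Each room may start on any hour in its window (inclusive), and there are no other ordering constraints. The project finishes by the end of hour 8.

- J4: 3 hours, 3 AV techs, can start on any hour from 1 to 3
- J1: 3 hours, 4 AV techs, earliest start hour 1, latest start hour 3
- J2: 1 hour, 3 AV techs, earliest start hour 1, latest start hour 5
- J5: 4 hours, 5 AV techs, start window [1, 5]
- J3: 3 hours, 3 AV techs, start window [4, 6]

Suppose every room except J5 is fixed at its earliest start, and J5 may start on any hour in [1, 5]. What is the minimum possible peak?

10

J5@1: h1:15  h2:12  h3:12  h4:8  h5:3  h6:3  h7:0  h8:0 → peak 15
J5@2: h1:10  h2:12  h3:12  h4:8  h5:8  h6:3  h7:0  h8:0 → peak 12
J5@3: h1:10  h2:7  h3:12  h4:8  h5:8  h6:8  h7:0  h8:0 → peak 12
J5@4: h1:10  h2:7  h3:7  h4:8  h5:8  h6:8  h7:5  h8:0 → peak 10
J5@5: h1:10  h2:7  h3:7  h4:3  h5:8  h6:8  h7:5  h8:5 → peak 10
Best is J5@4, peak 10.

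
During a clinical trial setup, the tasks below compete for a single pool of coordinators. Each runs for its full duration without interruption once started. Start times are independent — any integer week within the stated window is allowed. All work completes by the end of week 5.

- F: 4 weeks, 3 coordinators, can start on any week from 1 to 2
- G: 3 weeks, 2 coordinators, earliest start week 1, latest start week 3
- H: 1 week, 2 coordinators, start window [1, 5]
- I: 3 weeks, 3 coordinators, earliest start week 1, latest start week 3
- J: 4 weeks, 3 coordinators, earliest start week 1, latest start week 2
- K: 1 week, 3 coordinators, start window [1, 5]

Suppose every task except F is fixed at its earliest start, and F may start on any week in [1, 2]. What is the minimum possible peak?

F@1: w1:16  w2:11  w3:11  w4:6  w5:0 → peak 16
F@2: w1:13  w2:11  w3:11  w4:6  w5:3 → peak 13
Best is F@2, peak 13.

13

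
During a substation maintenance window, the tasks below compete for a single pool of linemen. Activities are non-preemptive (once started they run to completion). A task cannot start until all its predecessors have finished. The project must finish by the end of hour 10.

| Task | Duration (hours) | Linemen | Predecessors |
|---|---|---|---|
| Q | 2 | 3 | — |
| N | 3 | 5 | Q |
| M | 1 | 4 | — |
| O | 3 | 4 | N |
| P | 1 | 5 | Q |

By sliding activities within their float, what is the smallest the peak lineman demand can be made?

5

Early-start (Q@1, N@3, M@1, O@6, P@3) gives peak 10: h1:7  h2:3  h3:10  h4:5  h5:5  h6:4  h7:4  h8:4  h9:0  h10:0.
Shift M→6, O→7, P→10.
Schedule Q@1, N@3, M@6, O@7, P@10: h1:3  h2:3  h3:5  h4:5  h5:5  h6:4  h7:4  h8:4  h9:4  h10:5 — peak 5.
Total lineman-hours = 42 over 10 hours ⇒ peak ≥ ⌈42/10⌉ = 5, so 5 is optimal.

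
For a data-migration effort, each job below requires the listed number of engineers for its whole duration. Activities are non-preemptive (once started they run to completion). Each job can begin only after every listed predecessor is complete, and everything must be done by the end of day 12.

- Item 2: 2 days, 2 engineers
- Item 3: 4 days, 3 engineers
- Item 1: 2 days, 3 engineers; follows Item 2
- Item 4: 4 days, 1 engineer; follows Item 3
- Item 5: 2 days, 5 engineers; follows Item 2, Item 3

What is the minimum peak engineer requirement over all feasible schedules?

5

Early-start (Item 2@1, Item 3@1, Item 1@3, Item 4@5, Item 5@5) gives peak 6: d1:5  d2:5  d3:6  d4:6  d5:6  d6:6  d7:1  d8:1  d9:0  d10:0  d11:0  d12:0.
Shift Item 1→5, Item 5→9.
Schedule Item 2@1, Item 3@1, Item 1@5, Item 4@5, Item 5@9: d1:5  d2:5  d3:3  d4:3  d5:4  d6:4  d7:1  d8:1  d9:5  d10:5  d11:0  d12:0 — peak 5.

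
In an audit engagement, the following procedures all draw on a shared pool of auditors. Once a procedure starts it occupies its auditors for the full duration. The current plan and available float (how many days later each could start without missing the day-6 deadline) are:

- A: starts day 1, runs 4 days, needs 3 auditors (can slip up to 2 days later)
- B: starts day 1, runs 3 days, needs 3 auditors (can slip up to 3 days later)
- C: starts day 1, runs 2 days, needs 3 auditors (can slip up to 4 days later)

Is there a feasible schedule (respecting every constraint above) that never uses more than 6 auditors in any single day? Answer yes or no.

yes

Schedule A@1, B@1, C@4: d1:6  d2:6  d3:6  d4:6  d5:3  d6:0 — peak 6 ≤ 6.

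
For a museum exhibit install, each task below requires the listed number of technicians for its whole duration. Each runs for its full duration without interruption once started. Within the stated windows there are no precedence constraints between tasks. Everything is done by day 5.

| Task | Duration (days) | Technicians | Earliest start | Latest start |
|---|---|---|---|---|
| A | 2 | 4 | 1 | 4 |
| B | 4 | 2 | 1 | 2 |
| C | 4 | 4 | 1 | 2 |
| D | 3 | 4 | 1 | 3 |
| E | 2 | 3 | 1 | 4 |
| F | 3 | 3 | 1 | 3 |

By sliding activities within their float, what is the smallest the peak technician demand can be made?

Early-start (A@1, B@1, C@1, D@1, E@1, F@1) gives peak 20: d1:20  d2:20  d3:13  d4:6  d5:0.
Shift D→3, F→3.
Schedule A@1, B@1, C@1, D@3, E@1, F@3: d1:13  d2:13  d3:13  d4:13  d5:7 — peak 13.

13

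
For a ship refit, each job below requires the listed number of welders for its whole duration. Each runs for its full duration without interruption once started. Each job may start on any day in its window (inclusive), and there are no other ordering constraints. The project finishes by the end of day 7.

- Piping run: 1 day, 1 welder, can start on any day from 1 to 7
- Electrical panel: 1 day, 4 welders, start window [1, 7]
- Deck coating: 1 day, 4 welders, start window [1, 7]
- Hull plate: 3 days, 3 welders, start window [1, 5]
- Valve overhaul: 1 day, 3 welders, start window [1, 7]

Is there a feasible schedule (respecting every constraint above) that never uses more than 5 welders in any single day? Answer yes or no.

yes

Schedule Piping run@1, Electrical panel@2, Deck coating@3, Hull plate@4, Valve overhaul@1: d1:4  d2:4  d3:4  d4:3  d5:3  d6:3  d7:0 — peak 4 ≤ 5.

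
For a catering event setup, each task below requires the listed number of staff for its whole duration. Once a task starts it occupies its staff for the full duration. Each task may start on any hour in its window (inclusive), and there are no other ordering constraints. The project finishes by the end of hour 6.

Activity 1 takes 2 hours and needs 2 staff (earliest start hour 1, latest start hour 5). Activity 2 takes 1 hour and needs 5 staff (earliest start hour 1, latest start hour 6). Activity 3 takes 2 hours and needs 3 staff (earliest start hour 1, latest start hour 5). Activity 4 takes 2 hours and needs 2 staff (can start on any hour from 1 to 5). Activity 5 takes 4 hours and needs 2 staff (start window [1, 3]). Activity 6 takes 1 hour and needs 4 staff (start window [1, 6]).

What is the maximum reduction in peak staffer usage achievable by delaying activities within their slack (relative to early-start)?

Early-start peak: h1:18  h2:9  h3:2  h4:2  h5:0  h6:0 ⇒ 18.
Leveled (Activity 1@1, Activity 2@5, Activity 3@3, Activity 4@1, Activity 5@1, Activity 6@6): h1:6  h2:6  h3:5  h4:5  h5:5  h6:4 ⇒ 6.
Reduction 18 − 6 = 12.

12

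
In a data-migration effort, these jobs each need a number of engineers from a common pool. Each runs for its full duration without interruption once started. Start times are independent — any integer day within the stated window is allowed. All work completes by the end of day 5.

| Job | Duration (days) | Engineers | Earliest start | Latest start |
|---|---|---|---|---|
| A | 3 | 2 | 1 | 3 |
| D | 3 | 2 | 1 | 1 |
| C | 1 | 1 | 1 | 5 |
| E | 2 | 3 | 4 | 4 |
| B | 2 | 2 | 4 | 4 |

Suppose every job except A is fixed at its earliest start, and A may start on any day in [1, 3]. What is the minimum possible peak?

5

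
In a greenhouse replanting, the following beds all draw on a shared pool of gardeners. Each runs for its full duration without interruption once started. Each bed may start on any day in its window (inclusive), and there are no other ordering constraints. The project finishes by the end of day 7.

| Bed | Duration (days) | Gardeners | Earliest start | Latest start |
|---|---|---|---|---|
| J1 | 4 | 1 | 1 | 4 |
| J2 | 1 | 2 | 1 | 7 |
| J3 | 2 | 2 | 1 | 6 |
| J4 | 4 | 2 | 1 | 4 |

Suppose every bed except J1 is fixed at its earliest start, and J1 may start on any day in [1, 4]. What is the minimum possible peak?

J1@1: d1:7  d2:5  d3:3  d4:3  d5:0  d6:0  d7:0 → peak 7
J1@2: d1:6  d2:5  d3:3  d4:3  d5:1  d6:0  d7:0 → peak 6
J1@3: d1:6  d2:4  d3:3  d4:3  d5:1  d6:1  d7:0 → peak 6
J1@4: d1:6  d2:4  d3:2  d4:3  d5:1  d6:1  d7:1 → peak 6
Best is J1@2, peak 6.

6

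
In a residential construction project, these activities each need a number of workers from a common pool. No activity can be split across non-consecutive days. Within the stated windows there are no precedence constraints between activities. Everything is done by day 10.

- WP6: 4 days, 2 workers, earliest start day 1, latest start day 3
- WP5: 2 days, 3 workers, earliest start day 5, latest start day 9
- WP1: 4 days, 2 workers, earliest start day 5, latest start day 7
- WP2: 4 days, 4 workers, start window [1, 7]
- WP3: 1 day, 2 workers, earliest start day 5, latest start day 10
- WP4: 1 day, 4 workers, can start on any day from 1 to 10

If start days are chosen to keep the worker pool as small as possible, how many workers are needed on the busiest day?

Early-start (WP6@1, WP5@5, WP1@5, WP2@1, WP3@5, WP4@1) gives peak 10: d1:10  d2:6  d3:6  d4:6  d5:7  d6:5  d7:2  d8:2  d9:0  d10:0.
Shift WP3→7, WP4→8.
Schedule WP6@1, WP5@5, WP1@5, WP2@1, WP3@7, WP4@8: d1:6  d2:6  d3:6  d4:6  d5:5  d6:5  d7:4  d8:6  d9:0  d10:0 — peak 6.

6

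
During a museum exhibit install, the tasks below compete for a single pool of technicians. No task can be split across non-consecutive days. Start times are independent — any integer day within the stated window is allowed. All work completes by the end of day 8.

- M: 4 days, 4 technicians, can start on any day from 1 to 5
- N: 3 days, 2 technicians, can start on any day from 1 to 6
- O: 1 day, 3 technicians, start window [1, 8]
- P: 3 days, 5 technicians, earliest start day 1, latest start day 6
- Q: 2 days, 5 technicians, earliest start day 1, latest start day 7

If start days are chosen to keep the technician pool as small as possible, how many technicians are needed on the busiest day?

Early-start (M@1, N@1, O@1, P@1, Q@1) gives peak 19: d1:19  d2:16  d3:11  d4:4  d5:0  d6:0  d7:0  d8:0.
Shift P→4, Q→7.
Schedule M@1, N@1, O@1, P@4, Q@7: d1:9  d2:6  d3:6  d4:9  d5:5  d6:5  d7:5  d8:5 — peak 9.

9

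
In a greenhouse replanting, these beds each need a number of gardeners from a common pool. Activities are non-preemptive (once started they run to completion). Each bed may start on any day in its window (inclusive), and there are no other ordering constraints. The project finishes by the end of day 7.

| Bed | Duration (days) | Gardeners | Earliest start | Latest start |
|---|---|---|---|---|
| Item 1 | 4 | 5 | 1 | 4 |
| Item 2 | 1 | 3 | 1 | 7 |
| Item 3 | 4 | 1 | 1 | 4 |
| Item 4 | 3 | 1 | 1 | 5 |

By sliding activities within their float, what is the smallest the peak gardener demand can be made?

Early-start (Item 1@1, Item 2@1, Item 3@1, Item 4@1) gives peak 10: d1:10  d2:7  d3:7  d4:6  d5:0  d6:0  d7:0.
Shift Item 2→5, Item 4→5.
Schedule Item 1@1, Item 2@5, Item 3@1, Item 4@5: d1:6  d2:6  d3:6  d4:6  d5:4  d6:1  d7:1 — peak 6.

6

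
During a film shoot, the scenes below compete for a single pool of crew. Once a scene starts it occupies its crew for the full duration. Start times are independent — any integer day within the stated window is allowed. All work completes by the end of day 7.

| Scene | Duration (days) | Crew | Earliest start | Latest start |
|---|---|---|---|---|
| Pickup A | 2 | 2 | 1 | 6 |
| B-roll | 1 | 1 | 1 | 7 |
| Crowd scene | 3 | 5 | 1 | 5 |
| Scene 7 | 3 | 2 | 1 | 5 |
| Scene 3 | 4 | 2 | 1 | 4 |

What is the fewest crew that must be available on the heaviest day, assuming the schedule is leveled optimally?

Early-start (Pickup A@1, B-roll@1, Crowd scene@1, Scene 7@1, Scene 3@1) gives peak 12: d1:12  d2:11  d3:9  d4:2  d5:0  d6:0  d7:0.
Shift Crowd scene→5, Scene 7→2.
Schedule Pickup A@1, B-roll@1, Crowd scene@5, Scene 7@2, Scene 3@1: d1:5  d2:6  d3:4  d4:4  d5:5  d6:5  d7:5 — peak 6.

6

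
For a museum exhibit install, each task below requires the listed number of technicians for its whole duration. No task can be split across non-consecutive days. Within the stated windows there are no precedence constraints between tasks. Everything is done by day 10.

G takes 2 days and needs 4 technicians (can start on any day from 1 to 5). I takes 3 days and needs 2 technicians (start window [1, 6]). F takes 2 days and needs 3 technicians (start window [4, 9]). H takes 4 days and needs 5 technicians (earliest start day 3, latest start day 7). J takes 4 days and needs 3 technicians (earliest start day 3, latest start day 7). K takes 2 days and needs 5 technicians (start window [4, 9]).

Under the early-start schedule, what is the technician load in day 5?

16

At early start, day 5 has: F, H, J, K.
Demand: 3 + 5 + 3 + 5 = 16.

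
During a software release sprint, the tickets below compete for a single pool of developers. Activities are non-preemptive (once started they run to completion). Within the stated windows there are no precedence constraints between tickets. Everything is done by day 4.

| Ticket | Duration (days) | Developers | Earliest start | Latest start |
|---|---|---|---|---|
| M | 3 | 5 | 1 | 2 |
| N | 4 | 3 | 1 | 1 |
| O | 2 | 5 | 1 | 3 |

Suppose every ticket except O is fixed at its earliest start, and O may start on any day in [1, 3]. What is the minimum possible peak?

13

O@1: d1:13  d2:13  d3:8  d4:3 → peak 13
O@2: d1:8  d2:13  d3:13  d4:3 → peak 13
O@3: d1:8  d2:8  d3:13  d4:8 → peak 13
Best is O@1, peak 13.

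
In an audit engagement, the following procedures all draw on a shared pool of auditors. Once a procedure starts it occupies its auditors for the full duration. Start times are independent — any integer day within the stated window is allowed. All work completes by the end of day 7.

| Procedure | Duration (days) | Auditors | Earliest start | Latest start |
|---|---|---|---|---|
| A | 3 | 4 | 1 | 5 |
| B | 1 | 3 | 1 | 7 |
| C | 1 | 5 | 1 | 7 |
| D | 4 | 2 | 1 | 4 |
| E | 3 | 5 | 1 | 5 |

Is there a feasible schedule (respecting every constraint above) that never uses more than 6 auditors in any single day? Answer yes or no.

no

Total auditor-days = 43; over 7 days the average is 43/7 > 6, so some day must exceed 6.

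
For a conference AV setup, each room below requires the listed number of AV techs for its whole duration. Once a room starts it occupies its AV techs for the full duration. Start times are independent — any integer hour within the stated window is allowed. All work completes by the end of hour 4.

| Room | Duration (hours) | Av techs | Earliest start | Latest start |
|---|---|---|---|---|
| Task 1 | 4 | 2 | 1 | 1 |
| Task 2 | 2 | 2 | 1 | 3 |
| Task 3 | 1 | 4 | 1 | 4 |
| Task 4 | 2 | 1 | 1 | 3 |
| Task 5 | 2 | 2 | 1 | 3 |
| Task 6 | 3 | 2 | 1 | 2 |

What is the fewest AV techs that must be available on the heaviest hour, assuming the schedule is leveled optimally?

Early-start (Task 1@1, Task 2@1, Task 3@1, Task 4@1, Task 5@1, Task 6@1) gives peak 13: h1:13  h2:9  h3:4  h4:2.
Shift Task 4→2, Task 5→3, Task 6→2.
Schedule Task 1@1, Task 2@1, Task 3@1, Task 4@2, Task 5@3, Task 6@2: h1:8  h2:7  h3:7  h4:6 — peak 8.

8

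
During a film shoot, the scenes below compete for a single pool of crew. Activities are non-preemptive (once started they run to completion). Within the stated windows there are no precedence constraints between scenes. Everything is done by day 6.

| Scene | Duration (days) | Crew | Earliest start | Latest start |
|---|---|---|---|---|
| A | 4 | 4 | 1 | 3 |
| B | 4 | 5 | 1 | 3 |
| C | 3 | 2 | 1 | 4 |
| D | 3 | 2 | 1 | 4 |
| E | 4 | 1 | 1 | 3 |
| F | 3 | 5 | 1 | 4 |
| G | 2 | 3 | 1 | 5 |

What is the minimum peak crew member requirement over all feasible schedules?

Early-start (A@1, B@1, C@1, D@1, E@1, F@1, G@1) gives peak 22: d1:22  d2:22  d3:19  d4:10  d5:0  d6:0.
Shift F→4, G→5.
Schedule A@1, B@1, C@1, D@1, E@1, F@4, G@5: d1:14  d2:14  d3:14  d4:15  d5:8  d6:8 — peak 15.

15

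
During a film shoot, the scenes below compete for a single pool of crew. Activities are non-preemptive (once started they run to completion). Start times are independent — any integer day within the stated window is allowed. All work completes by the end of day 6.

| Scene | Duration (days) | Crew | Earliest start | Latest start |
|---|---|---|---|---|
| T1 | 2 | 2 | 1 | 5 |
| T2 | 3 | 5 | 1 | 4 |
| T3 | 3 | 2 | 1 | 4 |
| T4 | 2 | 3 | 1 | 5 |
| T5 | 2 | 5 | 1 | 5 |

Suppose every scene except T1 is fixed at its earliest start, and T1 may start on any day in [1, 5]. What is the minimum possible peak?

15

T1@1: d1:17  d2:17  d3:7  d4:0  d5:0  d6:0 → peak 17
T1@2: d1:15  d2:17  d3:9  d4:0  d5:0  d6:0 → peak 17
T1@3: d1:15  d2:15  d3:9  d4:2  d5:0  d6:0 → peak 15
T1@4: d1:15  d2:15  d3:7  d4:2  d5:2  d6:0 → peak 15
T1@5: d1:15  d2:15  d3:7  d4:0  d5:2  d6:2 → peak 15
Best is T1@3, peak 15.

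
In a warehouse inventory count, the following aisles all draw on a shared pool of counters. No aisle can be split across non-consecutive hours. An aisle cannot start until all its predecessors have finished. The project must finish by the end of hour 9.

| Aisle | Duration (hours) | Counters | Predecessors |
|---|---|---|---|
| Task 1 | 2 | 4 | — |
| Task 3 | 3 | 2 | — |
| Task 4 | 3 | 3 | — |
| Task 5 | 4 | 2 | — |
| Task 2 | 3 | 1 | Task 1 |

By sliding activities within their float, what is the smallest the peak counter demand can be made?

4

Early-start (Task 1@1, Task 3@1, Task 4@1, Task 5@1, Task 2@3) gives peak 11: h1:11  h2:11  h3:8  h4:3  h5:1  h6:0  h7:0  h8:0  h9:0.
Shift Task 3→3, Task 4→7, Task 5→3, Task 2→6.
Schedule Task 1@1, Task 3@3, Task 4@7, Task 5@3, Task 2@6: h1:4  h2:4  h3:4  h4:4  h5:4  h6:3  h7:4  h8:4  h9:3 — peak 4.
Total counter-hours = 34 over 9 hours ⇒ peak ≥ ⌈34/9⌉ = 4, so 4 is optimal.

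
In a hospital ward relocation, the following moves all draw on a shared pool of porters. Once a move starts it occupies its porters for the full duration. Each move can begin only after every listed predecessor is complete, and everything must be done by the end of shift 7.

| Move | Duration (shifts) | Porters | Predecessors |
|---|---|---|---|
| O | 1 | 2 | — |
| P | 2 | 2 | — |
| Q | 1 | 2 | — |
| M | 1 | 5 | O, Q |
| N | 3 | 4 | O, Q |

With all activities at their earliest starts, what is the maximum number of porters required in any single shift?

Early-start schedule: O@1, P@1, Q@1, M@2, N@2.
Load per shift: shift 1: 6, shift 2: 11, shift 3: 4, shift 4: 4, shift 5: 0, shift 6: 0, shift 7: 0.
Peak is 11.

11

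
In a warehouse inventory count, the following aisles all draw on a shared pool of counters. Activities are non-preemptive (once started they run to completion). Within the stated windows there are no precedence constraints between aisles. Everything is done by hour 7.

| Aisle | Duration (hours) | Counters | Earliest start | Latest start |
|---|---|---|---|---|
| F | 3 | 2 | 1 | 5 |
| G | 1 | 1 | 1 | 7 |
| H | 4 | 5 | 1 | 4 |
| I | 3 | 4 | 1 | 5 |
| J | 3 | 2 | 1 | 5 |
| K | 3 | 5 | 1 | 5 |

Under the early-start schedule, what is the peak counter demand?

Early-start schedule: F@1, G@1, H@1, I@1, J@1, K@1.
Load per hour: hour 1: 19, hour 2: 18, hour 3: 18, hour 4: 5, hour 5: 0, hour 6: 0, hour 7: 0.
Peak is 19.

19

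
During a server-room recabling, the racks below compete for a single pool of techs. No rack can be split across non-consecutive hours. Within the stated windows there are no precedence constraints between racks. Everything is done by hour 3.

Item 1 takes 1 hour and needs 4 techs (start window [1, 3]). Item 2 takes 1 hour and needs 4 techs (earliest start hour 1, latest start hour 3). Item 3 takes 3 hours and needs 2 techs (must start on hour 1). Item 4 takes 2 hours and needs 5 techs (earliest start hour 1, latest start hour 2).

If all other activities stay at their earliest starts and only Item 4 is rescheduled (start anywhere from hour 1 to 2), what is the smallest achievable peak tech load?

Item 4@1: h1:15  h2:7  h3:2 → peak 15
Item 4@2: h1:10  h2:7  h3:7 → peak 10
Best is Item 4@2, peak 10.

10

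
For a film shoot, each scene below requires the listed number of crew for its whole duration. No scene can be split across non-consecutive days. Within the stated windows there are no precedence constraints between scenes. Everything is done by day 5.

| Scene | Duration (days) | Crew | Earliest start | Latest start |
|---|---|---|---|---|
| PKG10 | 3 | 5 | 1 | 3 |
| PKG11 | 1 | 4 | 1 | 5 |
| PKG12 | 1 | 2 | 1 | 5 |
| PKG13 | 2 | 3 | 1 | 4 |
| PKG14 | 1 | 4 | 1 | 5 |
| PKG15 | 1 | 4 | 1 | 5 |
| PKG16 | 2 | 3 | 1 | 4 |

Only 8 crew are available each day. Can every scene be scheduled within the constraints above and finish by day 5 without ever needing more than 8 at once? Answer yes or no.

Total crew member-days = 41; over 5 days the average is 41/5 > 8, so some day must exceed 8.

no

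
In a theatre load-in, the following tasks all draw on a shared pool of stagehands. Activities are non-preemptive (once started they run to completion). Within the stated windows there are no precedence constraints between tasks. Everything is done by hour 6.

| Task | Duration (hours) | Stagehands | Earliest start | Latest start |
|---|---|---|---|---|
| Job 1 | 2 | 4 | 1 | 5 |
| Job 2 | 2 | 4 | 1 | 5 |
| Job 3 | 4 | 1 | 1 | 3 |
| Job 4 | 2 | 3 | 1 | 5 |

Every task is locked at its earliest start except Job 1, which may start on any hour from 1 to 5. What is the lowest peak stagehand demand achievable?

8

Job 1@1: h1:12  h2:12  h3:1  h4:1  h5:0  h6:0 → peak 12
Job 1@2: h1:8  h2:12  h3:5  h4:1  h5:0  h6:0 → peak 12
Job 1@3: h1:8  h2:8  h3:5  h4:5  h5:0  h6:0 → peak 8
Job 1@4: h1:8  h2:8  h3:1  h4:5  h5:4  h6:0 → peak 8
Job 1@5: h1:8  h2:8  h3:1  h4:1  h5:4  h6:4 → peak 8
Best is Job 1@3, peak 8.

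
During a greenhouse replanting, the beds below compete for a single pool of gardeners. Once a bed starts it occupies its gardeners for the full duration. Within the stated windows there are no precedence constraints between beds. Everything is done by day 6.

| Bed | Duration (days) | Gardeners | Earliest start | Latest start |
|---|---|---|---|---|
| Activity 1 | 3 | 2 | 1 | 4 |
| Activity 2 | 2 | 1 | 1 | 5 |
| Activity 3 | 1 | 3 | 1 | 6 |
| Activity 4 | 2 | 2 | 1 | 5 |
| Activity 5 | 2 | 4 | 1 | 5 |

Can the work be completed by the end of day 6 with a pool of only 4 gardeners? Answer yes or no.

Schedule Activity 1@1, Activity 2@3, Activity 3@4, Activity 4@1, Activity 5@5: d1:4  d2:4  d3:3  d4:4  d5:4  d6:4 — peak 4 ≤ 4.

yes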